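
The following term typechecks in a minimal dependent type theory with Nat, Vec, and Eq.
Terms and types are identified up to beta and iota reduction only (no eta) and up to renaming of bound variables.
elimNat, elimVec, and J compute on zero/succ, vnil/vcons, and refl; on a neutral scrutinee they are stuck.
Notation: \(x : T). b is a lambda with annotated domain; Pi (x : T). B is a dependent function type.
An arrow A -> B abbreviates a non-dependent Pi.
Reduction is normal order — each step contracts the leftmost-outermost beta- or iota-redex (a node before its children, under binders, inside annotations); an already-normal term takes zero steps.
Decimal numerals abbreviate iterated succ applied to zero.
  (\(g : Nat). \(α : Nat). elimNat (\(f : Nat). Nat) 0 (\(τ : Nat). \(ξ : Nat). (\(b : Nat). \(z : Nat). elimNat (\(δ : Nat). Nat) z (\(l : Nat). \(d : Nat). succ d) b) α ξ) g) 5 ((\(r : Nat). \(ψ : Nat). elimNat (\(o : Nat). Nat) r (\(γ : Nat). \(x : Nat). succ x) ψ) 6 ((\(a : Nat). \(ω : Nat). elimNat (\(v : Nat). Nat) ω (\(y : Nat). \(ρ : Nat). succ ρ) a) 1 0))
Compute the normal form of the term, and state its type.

reduced normal form:
  35
type:
  Nat


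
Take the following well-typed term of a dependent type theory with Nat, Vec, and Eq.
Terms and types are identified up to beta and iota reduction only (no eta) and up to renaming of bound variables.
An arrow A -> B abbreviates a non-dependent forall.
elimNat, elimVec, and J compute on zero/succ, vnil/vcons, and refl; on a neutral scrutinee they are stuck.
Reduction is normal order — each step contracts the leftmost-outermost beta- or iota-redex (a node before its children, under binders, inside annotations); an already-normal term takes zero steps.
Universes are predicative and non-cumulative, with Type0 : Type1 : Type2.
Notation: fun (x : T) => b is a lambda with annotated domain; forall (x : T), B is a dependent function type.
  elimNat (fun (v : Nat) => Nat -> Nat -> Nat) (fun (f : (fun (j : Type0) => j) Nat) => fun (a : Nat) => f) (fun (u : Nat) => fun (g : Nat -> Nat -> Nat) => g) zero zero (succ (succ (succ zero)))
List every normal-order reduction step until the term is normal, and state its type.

normal-order reduction:
  elimNat (fun (v : Nat) => Nat -> Nat -> Nat) (fun (f : (fun (j : Type0) => j) Nat) => fun (a : Nat) => f) (fun (u : Nat) => fun (g : Nat -> Nat -> Nat) => g) zero zero (succ (succ (succ zero)))
  ~> (fun (v : (fun (f : Type0) => f) Nat) => fun (j : Nat) => v) zero (succ (succ (succ zero)))
  ~> (fun (v : Nat) => zero) (succ (succ (succ zero)))
  ~> zero
inferred type:
  Nat


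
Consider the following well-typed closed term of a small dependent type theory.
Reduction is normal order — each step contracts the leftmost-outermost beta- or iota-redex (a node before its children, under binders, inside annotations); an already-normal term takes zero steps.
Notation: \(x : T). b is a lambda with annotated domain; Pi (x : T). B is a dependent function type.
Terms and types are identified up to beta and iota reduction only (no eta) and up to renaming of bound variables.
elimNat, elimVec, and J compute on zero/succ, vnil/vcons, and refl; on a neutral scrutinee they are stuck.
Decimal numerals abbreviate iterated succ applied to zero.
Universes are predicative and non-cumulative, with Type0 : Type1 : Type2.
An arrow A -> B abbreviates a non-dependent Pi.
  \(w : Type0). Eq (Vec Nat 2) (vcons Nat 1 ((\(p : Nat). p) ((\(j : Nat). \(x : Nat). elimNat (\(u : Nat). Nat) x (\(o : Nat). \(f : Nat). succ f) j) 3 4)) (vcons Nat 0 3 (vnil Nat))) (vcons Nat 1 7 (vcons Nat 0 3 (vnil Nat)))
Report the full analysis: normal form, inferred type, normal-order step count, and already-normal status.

reduced normal form:
  \(w : Type0). Eq (Vec Nat 2) (vcons Nat 1 7 (vcons Nat 0 3 (vnil Nat))) (vcons Nat 1 7 (vcons Nat 0 3 (vnil Nat)))
inferred type:
  Type0 -> Type0
steps to reach normal form (normal order): 13
term was already normal: no
first contracted redex: a beta-redex


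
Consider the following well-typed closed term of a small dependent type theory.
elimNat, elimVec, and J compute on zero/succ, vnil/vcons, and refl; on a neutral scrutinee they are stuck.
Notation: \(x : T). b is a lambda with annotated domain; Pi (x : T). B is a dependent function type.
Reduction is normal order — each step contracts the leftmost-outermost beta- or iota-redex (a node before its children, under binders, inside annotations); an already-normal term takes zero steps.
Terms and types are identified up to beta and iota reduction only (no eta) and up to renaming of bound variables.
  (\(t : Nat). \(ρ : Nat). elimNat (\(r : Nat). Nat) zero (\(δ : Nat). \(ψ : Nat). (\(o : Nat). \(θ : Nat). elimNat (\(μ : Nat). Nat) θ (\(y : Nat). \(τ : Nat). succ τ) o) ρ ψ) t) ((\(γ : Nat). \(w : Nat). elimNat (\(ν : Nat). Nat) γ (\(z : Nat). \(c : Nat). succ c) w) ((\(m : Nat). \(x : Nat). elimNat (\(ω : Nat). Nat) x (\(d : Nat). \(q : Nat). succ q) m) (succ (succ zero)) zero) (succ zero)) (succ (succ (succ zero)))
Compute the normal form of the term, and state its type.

reduced normal form:
  succ (succ (succ (succ (succ (succ (succ (succ (succ zero))))))))
the term's type:
  Nat


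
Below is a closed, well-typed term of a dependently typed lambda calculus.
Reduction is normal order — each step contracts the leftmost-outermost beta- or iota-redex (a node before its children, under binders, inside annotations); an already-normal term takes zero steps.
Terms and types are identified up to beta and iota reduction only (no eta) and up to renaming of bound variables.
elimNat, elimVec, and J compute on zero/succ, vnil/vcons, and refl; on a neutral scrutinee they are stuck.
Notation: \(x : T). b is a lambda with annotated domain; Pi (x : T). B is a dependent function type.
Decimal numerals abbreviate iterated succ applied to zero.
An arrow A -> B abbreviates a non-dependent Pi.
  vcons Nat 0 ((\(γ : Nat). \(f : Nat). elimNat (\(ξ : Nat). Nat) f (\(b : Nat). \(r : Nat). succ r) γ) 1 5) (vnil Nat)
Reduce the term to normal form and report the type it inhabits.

reduced normal form:
  vcons Nat 0 6 (vnil Nat)
type:
  Vec Nat 1
observation: contracting a beta-redex first, the term normalizes in 6 steps.


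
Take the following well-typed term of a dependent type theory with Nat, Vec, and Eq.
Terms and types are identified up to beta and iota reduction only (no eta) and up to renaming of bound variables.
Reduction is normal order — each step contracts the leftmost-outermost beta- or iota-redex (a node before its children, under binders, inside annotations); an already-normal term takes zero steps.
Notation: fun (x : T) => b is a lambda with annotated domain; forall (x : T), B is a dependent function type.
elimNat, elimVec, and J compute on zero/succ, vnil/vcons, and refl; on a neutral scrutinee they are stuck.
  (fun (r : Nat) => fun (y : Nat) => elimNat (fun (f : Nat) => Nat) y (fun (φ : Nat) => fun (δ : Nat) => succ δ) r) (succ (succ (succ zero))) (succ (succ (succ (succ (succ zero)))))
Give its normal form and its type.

resulting normal form:
  succ (succ (succ (succ (succ (succ (succ (succ zero)))))))
inferred type:
  Nat
observation: the first redex contracted is a beta-redex; the normal form is reached in 12 normal-order steps.


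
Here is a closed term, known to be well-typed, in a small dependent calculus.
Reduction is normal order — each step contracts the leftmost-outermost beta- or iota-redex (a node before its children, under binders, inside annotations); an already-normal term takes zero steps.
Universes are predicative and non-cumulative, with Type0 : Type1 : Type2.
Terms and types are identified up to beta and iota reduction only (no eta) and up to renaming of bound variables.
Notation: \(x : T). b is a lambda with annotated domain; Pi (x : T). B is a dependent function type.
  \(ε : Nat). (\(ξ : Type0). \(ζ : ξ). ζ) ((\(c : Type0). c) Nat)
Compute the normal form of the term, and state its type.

reduced normal form:
  \(ε : Nat). \(ξ : Nat). ξ
type:
  Pi (ε : Nat). Pi (ξ : Nat). Nat
observation: 2 normal-order steps separate the term from its normal form.


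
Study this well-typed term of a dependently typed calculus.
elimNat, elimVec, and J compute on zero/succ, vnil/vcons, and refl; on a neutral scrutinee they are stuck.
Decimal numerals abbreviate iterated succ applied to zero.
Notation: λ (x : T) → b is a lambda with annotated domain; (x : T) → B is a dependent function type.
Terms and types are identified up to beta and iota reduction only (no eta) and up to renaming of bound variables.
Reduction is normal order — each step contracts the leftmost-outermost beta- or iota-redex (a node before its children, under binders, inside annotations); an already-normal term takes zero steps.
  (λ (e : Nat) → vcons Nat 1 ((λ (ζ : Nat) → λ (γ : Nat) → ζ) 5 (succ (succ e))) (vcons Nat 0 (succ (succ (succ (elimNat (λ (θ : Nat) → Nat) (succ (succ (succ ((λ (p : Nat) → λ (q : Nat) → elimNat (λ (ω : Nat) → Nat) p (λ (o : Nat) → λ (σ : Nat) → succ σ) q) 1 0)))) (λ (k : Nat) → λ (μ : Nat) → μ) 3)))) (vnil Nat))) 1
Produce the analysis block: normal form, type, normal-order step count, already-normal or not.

resulting normal form:
  vcons Nat 1 5 (vcons Nat 0 7 (vnil Nat))
the term's type:
  Vec Nat 2
steps to reach normal form (normal order): 16
already normal: no
first contracted redex: a beta-redex


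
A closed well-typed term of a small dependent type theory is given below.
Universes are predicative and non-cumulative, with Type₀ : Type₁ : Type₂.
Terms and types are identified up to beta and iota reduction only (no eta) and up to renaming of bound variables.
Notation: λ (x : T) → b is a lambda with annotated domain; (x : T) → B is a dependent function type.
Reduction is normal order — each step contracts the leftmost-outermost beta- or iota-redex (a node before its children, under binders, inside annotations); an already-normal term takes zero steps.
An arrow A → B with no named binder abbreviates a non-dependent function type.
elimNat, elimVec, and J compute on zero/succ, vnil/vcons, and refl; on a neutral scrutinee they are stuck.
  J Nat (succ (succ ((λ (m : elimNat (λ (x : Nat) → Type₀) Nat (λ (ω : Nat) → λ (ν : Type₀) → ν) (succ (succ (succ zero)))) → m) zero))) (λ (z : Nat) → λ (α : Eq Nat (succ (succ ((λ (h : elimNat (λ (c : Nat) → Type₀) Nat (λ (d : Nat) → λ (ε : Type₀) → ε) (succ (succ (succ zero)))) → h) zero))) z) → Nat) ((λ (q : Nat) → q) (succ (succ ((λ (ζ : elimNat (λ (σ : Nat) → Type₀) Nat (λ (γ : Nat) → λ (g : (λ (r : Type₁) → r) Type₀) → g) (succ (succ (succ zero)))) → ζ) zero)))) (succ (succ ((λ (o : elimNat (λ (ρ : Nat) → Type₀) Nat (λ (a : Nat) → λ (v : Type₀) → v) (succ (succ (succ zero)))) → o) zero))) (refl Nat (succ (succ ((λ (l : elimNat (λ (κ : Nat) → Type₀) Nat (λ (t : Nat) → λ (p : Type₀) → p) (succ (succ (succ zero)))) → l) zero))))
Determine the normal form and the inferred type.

resulting normal form:
  succ (succ zero)
inferred type:
  Nat
observation: 3 normal-order steps separate the term from its normal form.


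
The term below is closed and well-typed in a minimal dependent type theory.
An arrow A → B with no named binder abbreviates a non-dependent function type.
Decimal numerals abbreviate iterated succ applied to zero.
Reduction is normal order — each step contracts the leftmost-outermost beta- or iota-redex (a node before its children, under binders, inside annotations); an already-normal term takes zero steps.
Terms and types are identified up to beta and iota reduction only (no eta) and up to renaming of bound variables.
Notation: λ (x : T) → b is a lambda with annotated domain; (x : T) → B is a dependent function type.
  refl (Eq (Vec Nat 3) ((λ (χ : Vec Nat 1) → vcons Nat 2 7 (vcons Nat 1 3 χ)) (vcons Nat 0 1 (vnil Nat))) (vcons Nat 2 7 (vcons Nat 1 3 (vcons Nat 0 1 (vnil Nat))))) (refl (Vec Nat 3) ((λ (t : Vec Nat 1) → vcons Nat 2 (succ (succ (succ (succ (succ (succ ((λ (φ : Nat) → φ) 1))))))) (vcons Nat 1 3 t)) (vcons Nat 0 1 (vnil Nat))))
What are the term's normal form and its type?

resulting normal form:
  refl (Eq (Vec Nat 3) (vcons Nat 2 7 (vcons Nat 1 3 (vcons Nat 0 1 (vnil Nat)))) (vcons Nat 2 7 (vcons Nat 1 3 (vcons Nat 0 1 (vnil Nat))))) (refl (Vec Nat 3) (vcons Nat 2 7 (vcons Nat 1 3 (vcons Nat 0 1 (vnil Nat)))))
inferred type:
  Eq (Eq (Vec Nat 3) (vcons Nat 2 7 (vcons Nat 1 3 (vcons Nat 0 1 (vnil Nat)))) (vcons Nat 2 7 (vcons Nat 1 3 (vcons Nat 0 1 (vnil Nat))))) (refl (Vec Nat 3) (vcons Nat 2 7 (vcons Nat 1 3 (vcons Nat 0 1 (vnil Nat))))) (refl (Vec Nat 3) (vcons Nat 2 7 (vcons Nat 1 3 (vcons Nat 0 1 (vnil Nat)))))


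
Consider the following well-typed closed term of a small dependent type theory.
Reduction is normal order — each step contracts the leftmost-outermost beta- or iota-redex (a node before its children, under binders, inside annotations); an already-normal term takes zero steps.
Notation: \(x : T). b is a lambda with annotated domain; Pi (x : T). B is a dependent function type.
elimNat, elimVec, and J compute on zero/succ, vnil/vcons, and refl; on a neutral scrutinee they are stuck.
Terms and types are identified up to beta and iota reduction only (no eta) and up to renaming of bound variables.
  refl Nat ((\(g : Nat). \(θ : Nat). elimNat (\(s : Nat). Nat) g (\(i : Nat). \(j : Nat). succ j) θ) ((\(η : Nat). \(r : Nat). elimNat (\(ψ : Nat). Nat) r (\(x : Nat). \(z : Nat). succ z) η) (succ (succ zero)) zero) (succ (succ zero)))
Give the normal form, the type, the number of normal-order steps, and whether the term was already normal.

reduced normal form:
  refl Nat (succ (succ (succ (succ zero))))
type:
  Eq Nat (succ (succ (succ (succ zero)))) (succ (succ (succ (succ zero))))
normal-order step count: 18
term was already normal: no
first contracted redex: a beta-redex


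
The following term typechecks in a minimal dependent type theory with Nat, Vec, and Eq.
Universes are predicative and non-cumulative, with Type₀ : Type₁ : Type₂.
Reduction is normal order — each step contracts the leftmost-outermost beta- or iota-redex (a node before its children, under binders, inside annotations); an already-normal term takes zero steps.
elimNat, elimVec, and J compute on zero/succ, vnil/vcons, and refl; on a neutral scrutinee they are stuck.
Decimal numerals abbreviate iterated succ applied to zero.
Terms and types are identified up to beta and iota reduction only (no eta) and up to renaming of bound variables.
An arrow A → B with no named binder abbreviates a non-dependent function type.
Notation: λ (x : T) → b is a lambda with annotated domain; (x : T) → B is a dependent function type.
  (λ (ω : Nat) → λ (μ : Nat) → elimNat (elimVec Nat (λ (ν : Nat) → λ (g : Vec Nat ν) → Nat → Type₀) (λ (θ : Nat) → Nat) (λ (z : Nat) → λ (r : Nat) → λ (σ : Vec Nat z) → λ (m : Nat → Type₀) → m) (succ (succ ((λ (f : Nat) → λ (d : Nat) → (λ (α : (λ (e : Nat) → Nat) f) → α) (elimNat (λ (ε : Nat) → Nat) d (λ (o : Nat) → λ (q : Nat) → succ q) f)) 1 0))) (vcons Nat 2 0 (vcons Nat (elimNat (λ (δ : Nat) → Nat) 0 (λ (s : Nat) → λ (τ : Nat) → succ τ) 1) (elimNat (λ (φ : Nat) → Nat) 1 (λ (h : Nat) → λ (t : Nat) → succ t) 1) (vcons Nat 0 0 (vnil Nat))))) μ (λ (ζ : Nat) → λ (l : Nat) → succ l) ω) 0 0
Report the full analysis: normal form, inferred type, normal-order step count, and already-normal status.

resulting normal form:
  0
type:
  Nat
reduction steps (normal order): 3
term was already normal: no
first contracted redex: a beta-redex


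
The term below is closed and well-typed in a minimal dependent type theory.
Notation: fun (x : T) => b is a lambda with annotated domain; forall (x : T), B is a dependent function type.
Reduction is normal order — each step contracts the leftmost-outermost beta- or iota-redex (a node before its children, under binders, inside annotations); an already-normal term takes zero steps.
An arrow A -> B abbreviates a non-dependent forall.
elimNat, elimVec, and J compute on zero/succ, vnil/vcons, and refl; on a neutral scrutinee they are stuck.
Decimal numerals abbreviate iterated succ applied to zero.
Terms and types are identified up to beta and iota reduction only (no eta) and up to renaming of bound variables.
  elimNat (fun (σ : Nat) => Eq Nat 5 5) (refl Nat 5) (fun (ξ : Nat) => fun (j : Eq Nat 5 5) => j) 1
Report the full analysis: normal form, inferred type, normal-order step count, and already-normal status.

reduced normal form:
  refl Nat 5
the term's type:
  Eq Nat 5 5
steps to reach normal form (normal order): 4
term was already normal: no
first redex: an elimNat iota-redex


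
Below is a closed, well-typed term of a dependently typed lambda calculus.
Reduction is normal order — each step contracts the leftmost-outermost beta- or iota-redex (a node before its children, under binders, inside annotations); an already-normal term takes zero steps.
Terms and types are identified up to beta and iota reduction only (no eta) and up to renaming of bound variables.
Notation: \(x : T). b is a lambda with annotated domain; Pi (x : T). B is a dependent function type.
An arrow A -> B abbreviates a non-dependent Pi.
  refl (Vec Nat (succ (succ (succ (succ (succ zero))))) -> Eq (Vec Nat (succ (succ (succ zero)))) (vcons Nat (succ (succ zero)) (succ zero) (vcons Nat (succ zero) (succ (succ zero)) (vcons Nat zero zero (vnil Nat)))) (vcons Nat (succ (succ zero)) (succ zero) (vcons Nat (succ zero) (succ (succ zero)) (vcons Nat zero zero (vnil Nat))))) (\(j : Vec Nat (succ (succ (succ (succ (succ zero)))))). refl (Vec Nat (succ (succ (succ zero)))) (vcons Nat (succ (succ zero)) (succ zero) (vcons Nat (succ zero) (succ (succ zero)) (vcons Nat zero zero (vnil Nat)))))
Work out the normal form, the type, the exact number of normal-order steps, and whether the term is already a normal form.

normal form:
  refl (Vec Nat (succ (succ (succ (succ (succ zero))))) -> Eq (Vec Nat (succ (succ (succ zero)))) (vcons Nat (succ (succ zero)) (succ zero) (vcons Nat (succ zero) (succ (succ zero)) (vcons Nat zero zero (vnil Nat)))) (vcons Nat (succ (succ zero)) (succ zero) (vcons Nat (succ zero) (succ (succ zero)) (vcons Nat zero zero (vnil Nat))))) (\(j : Vec Nat (succ (succ (succ (succ (succ zero)))))). refl (Vec Nat (succ (succ (succ zero)))) (vcons Nat (succ (succ zero)) (succ zero) (vcons Nat (succ zero) (succ (succ zero)) (vcons Nat zero zero (vnil Nat)))))
inferred type:
  Eq (Vec Nat (succ (succ (succ (succ (succ zero))))) -> Eq (Vec Nat (succ (succ (succ zero)))) (vcons Nat (succ (succ zero)) (succ zero) (vcons Nat (succ zero) (succ (succ zero)) (vcons Nat zero zero (vnil Nat)))) (vcons Nat (succ (succ zero)) (succ zero) (vcons Nat (succ zero) (succ (succ zero)) (vcons Nat zero zero (vnil Nat))))) (\(j : Vec Nat (succ (succ (succ (succ (succ zero)))))). refl (Vec Nat (succ (succ (succ zero)))) (vcons Nat (succ (succ zero)) (succ zero) (vcons Nat (succ zero) (succ (succ zero)) (vcons Nat zero zero (vnil Nat))))) (\(φ : Vec Nat (succ (succ (succ (succ (succ zero)))))). refl (Vec Nat (succ (succ (succ zero)))) (vcons Nat (succ (succ zero)) (succ zero) (vcons Nat (succ zero) (succ (succ zero)) (vcons Nat zero zero (vnil Nat)))))
reduction steps (normal order): 0
already normal: yes


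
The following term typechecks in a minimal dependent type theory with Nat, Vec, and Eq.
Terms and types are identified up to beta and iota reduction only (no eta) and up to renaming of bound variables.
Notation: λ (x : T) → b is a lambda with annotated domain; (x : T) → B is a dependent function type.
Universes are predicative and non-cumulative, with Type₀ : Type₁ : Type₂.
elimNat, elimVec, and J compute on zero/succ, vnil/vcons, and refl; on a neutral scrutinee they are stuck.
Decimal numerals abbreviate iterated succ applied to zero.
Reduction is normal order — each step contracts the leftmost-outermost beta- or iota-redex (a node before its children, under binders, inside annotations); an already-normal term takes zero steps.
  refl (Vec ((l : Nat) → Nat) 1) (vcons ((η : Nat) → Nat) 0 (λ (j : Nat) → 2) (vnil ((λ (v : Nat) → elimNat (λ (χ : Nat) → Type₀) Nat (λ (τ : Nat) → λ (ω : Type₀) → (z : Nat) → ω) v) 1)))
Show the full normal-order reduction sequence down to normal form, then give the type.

normal-order reduction sequence:
  refl (Vec ((l : Nat) → Nat) 1) (vcons ((η : Nat) → Nat) 0 (λ (j : Nat) → 2) (vnil ((λ (v : Nat) → elimNat (λ (χ : Nat) → Type₀) Nat (λ (τ : Nat) → λ (ω : Type₀) → (z : Nat) → ω) v) 1)))
  ~> refl (Vec ((l : Nat) → Nat) 1) (vcons ((η : Nat) → Nat) 0 (λ (j : Nat) → 2) (vnil (elimNat (λ (v : Nat) → Type₀) Nat (λ (χ : Nat) → λ (τ : Type₀) → (ω : Nat) → τ) 1)))
  ~> refl (Vec ((l : Nat) → Nat) 1) (vcons ((η : Nat) → Nat) 0 (λ (j : Nat) → 2) (vnil ((λ (v : Nat) → λ (χ : Type₀) → (τ : Nat) → χ) 0 (elimNat (λ (ω : Nat) → Type₀) Nat (λ (z : Nat) → λ (h : Type₀) → (ξ : Nat) → h) 0))))
  ~> refl (Vec ((l : Nat) → Nat) 1) (vcons ((η : Nat) → Nat) 0 (λ (j : Nat) → 2) (vnil ((λ (v : Type₀) → (χ : Nat) → v) (elimNat (λ (τ : Nat) → Type₀) Nat (λ (ω : Nat) → λ (z : Type₀) → (h : Nat) → z) 0))))
  ~> refl (Vec ((l : Nat) → Nat) 1) (vcons ((η : Nat) → Nat) 0 (λ (j : Nat) → 2) (vnil ((v : Nat) → elimNat (λ (χ : Nat) → Type₀) Nat (λ (τ : Nat) → λ (ω : Type₀) → (z : Nat) → ω) 0)))
  ~> refl (Vec ((l : Nat) → Nat) 1) (vcons ((η : Nat) → Nat) 0 (λ (j : Nat) → 2) (vnil ((v : Nat) → Nat)))
inferred type:
  Eq (Vec ((l : Nat) → Nat) 1) (vcons ((η : Nat) → Nat) 0 (λ (j : Nat) → 2) (vnil ((v : Nat) → Nat))) (vcons ((χ : Nat) → Nat) 0 (λ (τ : Nat) → 2) (vnil ((ω : Nat) → Nat)))


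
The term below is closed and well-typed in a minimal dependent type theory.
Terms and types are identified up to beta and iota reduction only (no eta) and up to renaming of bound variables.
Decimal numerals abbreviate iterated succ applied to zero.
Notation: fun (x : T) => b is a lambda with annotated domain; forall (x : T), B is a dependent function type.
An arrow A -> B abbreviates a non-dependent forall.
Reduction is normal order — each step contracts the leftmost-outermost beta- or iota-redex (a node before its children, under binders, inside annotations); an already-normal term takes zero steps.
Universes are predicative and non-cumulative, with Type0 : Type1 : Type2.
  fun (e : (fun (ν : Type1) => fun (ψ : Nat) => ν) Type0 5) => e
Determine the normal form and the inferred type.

normal form:
  fun (e : Type0) => e
type:
  Type0 -> Type0
observation: 2 normal-order steps normalize the term, beginning with a beta-redex.


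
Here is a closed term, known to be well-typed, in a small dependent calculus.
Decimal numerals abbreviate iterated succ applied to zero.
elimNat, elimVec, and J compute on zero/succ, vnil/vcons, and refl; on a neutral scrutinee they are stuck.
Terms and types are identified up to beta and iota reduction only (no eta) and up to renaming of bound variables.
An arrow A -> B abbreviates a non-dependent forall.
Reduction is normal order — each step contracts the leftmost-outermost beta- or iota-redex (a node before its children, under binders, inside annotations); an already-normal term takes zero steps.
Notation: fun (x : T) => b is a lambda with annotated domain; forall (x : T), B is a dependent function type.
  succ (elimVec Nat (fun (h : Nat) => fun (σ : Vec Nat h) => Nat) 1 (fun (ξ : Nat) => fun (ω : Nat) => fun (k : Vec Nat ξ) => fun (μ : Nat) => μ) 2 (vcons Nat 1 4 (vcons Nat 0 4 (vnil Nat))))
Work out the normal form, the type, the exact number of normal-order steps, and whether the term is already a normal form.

resulting normal form:
  2
the term's type:
  Nat
normal-order step count: 11
started in normal form: no
first redex: an elimVec iota-redex


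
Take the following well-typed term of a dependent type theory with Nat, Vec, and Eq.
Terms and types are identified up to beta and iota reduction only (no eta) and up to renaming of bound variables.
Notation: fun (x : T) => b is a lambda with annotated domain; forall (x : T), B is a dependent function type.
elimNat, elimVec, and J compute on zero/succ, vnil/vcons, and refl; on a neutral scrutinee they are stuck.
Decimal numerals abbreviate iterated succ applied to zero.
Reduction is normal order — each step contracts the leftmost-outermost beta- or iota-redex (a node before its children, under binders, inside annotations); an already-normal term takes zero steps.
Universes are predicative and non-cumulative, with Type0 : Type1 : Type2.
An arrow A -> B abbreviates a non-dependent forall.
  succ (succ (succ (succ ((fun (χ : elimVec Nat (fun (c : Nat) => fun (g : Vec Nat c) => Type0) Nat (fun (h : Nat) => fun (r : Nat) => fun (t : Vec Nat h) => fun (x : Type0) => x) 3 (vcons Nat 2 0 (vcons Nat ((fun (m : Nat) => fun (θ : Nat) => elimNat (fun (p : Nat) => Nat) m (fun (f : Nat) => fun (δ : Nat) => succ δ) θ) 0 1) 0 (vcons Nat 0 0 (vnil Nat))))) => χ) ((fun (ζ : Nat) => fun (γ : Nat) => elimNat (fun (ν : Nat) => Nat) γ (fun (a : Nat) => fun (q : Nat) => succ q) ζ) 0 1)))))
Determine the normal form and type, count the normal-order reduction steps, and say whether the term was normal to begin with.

resulting normal form:
  5
the term's type:
  Nat
normal-order step count: 4
term was already normal: no
first redex: a beta-redex


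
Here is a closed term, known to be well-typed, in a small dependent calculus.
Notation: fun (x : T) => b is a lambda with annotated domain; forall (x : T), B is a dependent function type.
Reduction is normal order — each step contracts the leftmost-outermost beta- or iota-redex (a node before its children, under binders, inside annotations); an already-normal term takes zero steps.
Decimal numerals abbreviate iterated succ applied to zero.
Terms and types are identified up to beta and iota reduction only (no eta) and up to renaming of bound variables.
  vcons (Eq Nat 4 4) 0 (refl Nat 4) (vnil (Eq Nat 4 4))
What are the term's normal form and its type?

resulting normal form:
  vcons (Eq Nat 4 4) 0 (refl Nat 4) (vnil (Eq Nat 4 4))
the term's type:
  Vec (Eq Nat 4 4) 1
observation: no redex remains anywhere in the term; it is its own normal form.


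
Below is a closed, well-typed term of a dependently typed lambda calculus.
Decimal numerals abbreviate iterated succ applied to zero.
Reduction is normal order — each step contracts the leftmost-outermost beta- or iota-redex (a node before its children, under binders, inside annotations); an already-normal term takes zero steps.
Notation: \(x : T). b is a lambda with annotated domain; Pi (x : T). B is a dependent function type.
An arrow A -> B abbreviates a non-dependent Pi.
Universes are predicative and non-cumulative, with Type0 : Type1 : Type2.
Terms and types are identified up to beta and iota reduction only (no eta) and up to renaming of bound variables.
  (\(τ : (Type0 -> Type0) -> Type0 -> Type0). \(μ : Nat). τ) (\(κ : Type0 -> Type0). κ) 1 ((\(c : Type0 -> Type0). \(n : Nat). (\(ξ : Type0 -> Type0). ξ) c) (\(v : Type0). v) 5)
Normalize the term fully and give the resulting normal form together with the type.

resulting normal form:
  \(τ : Type0). τ
type:
  Type0 -> Type0


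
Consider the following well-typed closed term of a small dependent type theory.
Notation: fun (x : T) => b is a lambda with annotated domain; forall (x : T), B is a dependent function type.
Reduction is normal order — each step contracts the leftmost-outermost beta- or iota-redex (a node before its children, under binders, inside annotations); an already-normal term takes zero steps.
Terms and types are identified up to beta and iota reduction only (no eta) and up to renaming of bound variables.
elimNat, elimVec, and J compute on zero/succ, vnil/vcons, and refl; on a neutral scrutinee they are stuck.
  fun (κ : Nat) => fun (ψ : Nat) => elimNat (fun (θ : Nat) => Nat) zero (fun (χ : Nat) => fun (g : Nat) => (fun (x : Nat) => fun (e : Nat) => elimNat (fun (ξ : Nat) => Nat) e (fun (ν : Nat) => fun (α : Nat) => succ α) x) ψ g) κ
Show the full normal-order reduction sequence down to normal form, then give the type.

normal-order reduction:
  fun (κ : Nat) => fun (ψ : Nat) => elimNat (fun (θ : Nat) => Nat) zero (fun (χ : Nat) => fun (g : Nat) => (fun (x : Nat) => fun (e : Nat) => elimNat (fun (ξ : Nat) => Nat) e (fun (ν : Nat) => fun (α : Nat) => succ α) x) ψ g) κ
  ~> fun (κ : Nat) => fun (ψ : Nat) => elimNat (fun (θ : Nat) => Nat) zero (fun (χ : Nat) => fun (g : Nat) => (fun (x : Nat) => elimNat (fun (e : Nat) => Nat) x (fun (ξ : Nat) => fun (ν : Nat) => succ ν) ψ) g) κ
  ~> fun (κ : Nat) => fun (ψ : Nat) => elimNat (fun (θ : Nat) => Nat) zero (fun (χ : Nat) => fun (g : Nat) => elimNat (fun (x : Nat) => Nat) g (fun (e : Nat) => fun (ξ : Nat) => succ ξ) ψ) κ
type:
  forall (κ : Nat), forall (ψ : Nat), Nat


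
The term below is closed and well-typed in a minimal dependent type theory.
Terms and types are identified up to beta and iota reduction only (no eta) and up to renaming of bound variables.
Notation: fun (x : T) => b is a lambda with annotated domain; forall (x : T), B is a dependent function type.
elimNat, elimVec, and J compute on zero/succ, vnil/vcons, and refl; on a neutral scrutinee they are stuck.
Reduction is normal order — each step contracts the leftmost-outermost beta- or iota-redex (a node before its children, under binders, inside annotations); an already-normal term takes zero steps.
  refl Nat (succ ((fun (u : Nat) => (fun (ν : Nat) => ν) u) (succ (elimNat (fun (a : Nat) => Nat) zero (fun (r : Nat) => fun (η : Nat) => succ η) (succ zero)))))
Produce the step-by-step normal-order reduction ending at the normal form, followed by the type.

reduction (normal order):
  refl Nat (succ ((fun (u : Nat) => (fun (ν : Nat) => ν) u) (succ (elimNat (fun (a : Nat) => Nat) zero (fun (r : Nat) => fun (η : Nat) => succ η) (succ zero)))))
  ~> refl Nat (succ ((fun (u : Nat) => u) (succ (elimNat (fun (ν : Nat) => Nat) zero (fun (a : Nat) => fun (r : Nat) => succ r) (succ zero)))))
  ~> refl Nat (succ (succ (elimNat (fun (u : Nat) => Nat) zero (fun (ν : Nat) => fun (a : Nat) => succ a) (succ zero))))
  ~> refl Nat (succ (succ ((fun (u : Nat) => fun (ν : Nat) => succ ν) zero (elimNat (fun (a : Nat) => Nat) zero (fun (r : Nat) => fun (η : Nat) => succ η) zero))))
  ~> refl Nat (succ (succ ((fun (u : Nat) => succ u) (elimNat (fun (ν : Nat) => Nat) zero (fun (a : Nat) => fun (r : Nat) => succ r) zero))))
  ~> refl Nat (succ (succ (succ (elimNat (fun (u : Nat) => Nat) zero (fun (ν : Nat) => fun (a : Nat) => succ a) zero))))
  ~> refl Nat (succ (succ (succ zero)))
inferred type:
  Eq Nat (succ (succ (succ zero))) (succ (succ (succ zero)))


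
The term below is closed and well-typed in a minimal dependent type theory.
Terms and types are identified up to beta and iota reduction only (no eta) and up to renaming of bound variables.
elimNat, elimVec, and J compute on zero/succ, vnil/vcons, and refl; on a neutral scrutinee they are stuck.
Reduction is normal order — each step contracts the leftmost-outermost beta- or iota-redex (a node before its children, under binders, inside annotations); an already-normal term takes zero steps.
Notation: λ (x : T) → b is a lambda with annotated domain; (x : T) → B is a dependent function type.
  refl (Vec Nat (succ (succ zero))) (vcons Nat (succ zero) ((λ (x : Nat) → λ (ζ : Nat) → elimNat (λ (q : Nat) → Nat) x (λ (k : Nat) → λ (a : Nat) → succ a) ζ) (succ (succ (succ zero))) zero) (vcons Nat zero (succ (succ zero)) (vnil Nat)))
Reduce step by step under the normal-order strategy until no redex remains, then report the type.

normal-order reduction:
  refl (Vec Nat (succ (succ zero))) (vcons Nat (succ zero) ((λ (x : Nat) → λ (ζ : Nat) → elimNat (λ (q : Nat) → Nat) x (λ (k : Nat) → λ (a : Nat) → succ a) ζ) (succ (succ (succ zero))) zero) (vcons Nat zero (succ (succ zero)) (vnil Nat)))
  ~> refl (Vec Nat (succ (succ zero))) (vcons Nat (succ zero) ((λ (x : Nat) → elimNat (λ (ζ : Nat) → Nat) (succ (succ (succ zero))) (λ (q : Nat) → λ (k : Nat) → succ k) x) zero) (vcons Nat zero (succ (succ zero)) (vnil Nat)))
  ~> refl (Vec Nat (succ (succ zero))) (vcons Nat (succ zero) (elimNat (λ (x : Nat) → Nat) (succ (succ (succ zero))) (λ (ζ : Nat) → λ (q : Nat) → succ q) zero) (vcons Nat zero (succ (succ zero)) (vnil Nat)))
  ~> refl (Vec Nat (succ (succ zero))) (vcons Nat (succ zero) (succ (succ (succ zero))) (vcons Nat zero (succ (succ zero)) (vnil Nat)))
type:
  Eq (Vec Nat (succ (succ zero))) (vcons Nat (succ zero) (succ (succ (succ zero))) (vcons Nat zero (succ (succ zero)) (vnil Nat))) (vcons Nat (succ zero) (succ (succ (succ zero))) (vcons Nat zero (succ (succ zero)) (vnil Nat)))


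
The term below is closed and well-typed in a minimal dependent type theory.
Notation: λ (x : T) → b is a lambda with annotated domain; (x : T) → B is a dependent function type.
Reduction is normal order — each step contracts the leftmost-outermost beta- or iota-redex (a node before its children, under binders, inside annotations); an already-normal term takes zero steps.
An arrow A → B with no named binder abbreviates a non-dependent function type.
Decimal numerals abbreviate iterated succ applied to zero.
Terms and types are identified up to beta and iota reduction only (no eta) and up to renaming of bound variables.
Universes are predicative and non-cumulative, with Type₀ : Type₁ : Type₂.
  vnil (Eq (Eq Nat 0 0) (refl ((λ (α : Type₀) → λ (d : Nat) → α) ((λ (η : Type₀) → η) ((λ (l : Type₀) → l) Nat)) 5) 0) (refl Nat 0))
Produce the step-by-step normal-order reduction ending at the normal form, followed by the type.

normal-order reduction sequence:
  vnil (Eq (Eq Nat 0 0) (refl ((λ (α : Type₀) → λ (d : Nat) → α) ((λ (η : Type₀) → η) ((λ (l : Type₀) → l) Nat)) 5) 0) (refl Nat 0))
  ~> vnil (Eq (Eq Nat 0 0) (refl ((λ (α : Nat) → (λ (d : Type₀) → d) ((λ (η : Type₀) → η) Nat)) 5) 0) (refl Nat 0))
  ~> vnil (Eq (Eq Nat 0 0) (refl ((λ (α : Type₀) → α) ((λ (d : Type₀) → d) Nat)) 0) (refl Nat 0))
  ~> vnil (Eq (Eq Nat 0 0) (refl ((λ (α : Type₀) → α) Nat) 0) (refl Nat 0))
  ~> vnil (Eq (Eq Nat 0 0) (refl Nat 0) (refl Nat 0))
inferred type:
  Vec (Eq (Eq Nat 0 0) (refl Nat 0) (refl Nat 0)) 0


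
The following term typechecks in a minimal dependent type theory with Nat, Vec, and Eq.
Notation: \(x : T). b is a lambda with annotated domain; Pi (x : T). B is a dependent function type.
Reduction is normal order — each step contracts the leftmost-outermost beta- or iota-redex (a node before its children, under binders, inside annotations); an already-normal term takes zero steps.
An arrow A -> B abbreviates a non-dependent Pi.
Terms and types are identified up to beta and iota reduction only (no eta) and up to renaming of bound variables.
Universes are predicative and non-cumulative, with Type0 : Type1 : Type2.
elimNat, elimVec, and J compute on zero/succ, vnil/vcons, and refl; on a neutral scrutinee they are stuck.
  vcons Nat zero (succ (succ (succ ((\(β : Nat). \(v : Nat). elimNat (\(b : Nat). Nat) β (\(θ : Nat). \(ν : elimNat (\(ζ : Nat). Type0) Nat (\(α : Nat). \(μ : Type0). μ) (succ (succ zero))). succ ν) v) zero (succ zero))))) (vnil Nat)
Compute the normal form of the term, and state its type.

reduced normal form:
  vcons Nat zero (succ (succ (succ (succ zero)))) (vnil Nat)
type:
  Vec Nat (succ zero)


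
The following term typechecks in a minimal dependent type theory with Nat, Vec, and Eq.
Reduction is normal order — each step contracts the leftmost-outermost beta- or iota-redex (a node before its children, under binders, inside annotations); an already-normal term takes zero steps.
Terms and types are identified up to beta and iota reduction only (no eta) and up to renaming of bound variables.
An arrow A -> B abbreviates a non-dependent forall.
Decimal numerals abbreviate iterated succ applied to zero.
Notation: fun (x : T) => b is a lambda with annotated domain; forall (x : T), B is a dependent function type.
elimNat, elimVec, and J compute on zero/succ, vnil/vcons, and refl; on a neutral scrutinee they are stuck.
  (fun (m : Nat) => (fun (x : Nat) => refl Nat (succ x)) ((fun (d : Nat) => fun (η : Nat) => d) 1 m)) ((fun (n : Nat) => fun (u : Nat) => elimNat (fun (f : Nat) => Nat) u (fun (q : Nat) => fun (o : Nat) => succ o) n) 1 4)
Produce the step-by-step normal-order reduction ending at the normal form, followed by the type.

normal-order reduction:
  (fun (m : Nat) => (fun (x : Nat) => refl Nat (succ x)) ((fun (d : Nat) => fun (η : Nat) => d) 1 m)) ((fun (n : Nat) => fun (u : Nat) => elimNat (fun (f : Nat) => Nat) u (fun (q : Nat) => fun (o : Nat) => succ o) n) 1 4)
  ~> (fun (m : Nat) => refl Nat (succ m)) ((fun (x : Nat) => fun (d : Nat) => x) 1 ((fun (η : Nat) => fun (n : Nat) => elimNat (fun (u : Nat) => Nat) n (fun (f : Nat) => fun (q : Nat) => succ q) η) 1 4))
  ~> refl Nat (succ ((fun (m : Nat) => fun (x : Nat) => m) 1 ((fun (d : Nat) => fun (η : Nat) => elimNat (fun (n : Nat) => Nat) η (fun (u : Nat) => fun (f : Nat) => succ f) d) 1 4)))
  ~> refl Nat (succ ((fun (m : Nat) => 1) ((fun (x : Nat) => fun (d : Nat) => elimNat (fun (η : Nat) => Nat) d (fun (n : Nat) => fun (u : Nat) => succ u) x) 1 4)))
  ~> refl Nat 2
type:
  Eq Nat 2 2


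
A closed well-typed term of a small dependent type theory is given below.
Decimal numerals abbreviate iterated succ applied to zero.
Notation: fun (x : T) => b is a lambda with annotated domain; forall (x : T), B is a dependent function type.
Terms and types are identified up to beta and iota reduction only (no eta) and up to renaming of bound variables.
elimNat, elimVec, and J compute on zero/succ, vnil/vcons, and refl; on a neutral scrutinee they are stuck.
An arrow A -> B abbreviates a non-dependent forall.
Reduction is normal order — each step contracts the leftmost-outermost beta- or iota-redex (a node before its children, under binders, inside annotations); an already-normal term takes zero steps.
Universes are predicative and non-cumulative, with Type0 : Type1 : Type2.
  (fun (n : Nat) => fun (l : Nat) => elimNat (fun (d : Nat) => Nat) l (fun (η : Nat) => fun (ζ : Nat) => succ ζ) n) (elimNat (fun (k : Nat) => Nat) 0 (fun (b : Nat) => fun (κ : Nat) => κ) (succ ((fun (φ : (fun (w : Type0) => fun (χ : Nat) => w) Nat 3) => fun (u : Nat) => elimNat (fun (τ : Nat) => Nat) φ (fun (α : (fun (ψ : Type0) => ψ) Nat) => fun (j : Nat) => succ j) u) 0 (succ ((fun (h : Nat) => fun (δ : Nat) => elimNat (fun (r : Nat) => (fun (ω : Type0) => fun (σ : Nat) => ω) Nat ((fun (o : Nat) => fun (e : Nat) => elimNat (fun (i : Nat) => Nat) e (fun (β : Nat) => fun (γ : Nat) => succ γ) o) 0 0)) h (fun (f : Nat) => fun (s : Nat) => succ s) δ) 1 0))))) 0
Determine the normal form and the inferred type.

normal form:
  0
inferred type:
  Nat


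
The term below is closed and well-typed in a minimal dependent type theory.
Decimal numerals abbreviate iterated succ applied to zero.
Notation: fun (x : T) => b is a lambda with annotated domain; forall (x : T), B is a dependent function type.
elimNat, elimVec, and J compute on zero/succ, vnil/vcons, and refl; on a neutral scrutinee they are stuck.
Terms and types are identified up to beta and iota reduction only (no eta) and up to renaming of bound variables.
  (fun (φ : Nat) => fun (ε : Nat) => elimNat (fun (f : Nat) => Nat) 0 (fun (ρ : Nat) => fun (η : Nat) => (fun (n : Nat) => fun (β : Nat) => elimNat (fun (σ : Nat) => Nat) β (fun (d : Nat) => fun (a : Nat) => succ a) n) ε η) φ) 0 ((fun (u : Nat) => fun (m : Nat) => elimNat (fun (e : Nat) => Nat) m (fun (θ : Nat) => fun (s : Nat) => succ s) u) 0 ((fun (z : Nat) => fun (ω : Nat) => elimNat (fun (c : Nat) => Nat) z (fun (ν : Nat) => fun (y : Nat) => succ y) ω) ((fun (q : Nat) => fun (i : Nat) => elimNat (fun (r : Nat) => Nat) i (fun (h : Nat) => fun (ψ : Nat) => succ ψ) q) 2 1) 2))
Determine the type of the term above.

type:
  Nat
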